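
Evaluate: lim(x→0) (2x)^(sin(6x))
This is an exponential indeterminate form.

For exponential indeterminate forms, take the natural log:
  Let L = lim(x→0) (2x)^(sin(6x))
  Then ln(L) = lim(x→0) [exponent × ln(base)]
  Evaluate using L'Hôpital or standard limits, then exponentiate.
  L = 1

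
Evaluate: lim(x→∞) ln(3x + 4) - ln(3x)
This is an ∞-∞ indeterminate form.

Combine fractions or rationalize to convert ∞-∞ to 0/0 form:
  lim(x→∞) ln(3x + 4) - ln(3x) = 0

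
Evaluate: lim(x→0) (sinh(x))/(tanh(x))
This is a 0/0 indeterminate form.

Apply L'Hôpital's rule: differentiate numerator and denominator separately.
  f(x) = sinh(x)   ⇒   f'(x) = cosh(x)
  g(x) = tanh(x)   ⇒   g'(x) = 1 - tanh(x)^2
  lim(x→0) f'(x)/g'(x) = lim(x→0) (cosh(x))/(1 - tanh(x)^2)
  = 1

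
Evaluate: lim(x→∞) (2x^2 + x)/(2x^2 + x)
This is an ∞/∞ indeterminate form.

Apply L'Hôpital's rule: differentiate numerator and denominator separately.
  f(x) = 2·x^2 + x   ⇒   f'(x) = 4·x + 1
  g(x) = 2·x^2 + x   ⇒   g'(x) = 4·x + 1
  lim(x→∞) f'(x)/g'(x) = lim(x→∞) (4·x + 1)/(4·x + 1)
  = 1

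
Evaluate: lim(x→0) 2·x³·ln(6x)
This is a 0·∞ indeterminate form.

Rewrite 0·∞ as a quotient (0/0 or ∞/∞ form), then apply L'Hôpital's rule:
  lim(x→0) 2·x³·ln(6x) = 0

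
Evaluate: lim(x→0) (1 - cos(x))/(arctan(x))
This is a 0/0 indeterminate form.

Apply L'Hôpital's rule: differentiate numerator and denominator separately.
  f(x) = 1 - cos(x)   ⇒   f'(x) = sin(x)
  g(x) = atan(x)   ⇒   g'(x) = 1/(x^2 + 1)
  lim(x→0) f'(x)/g'(x) = lim(x→0) (sin(x))/(1/(x^2 + 1))
  = 0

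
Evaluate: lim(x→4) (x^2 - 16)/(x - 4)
This is a standard limit.

Factor or rationalize the expression:
  lim(x→4) (x^2 - 16)/(x - 4) = 8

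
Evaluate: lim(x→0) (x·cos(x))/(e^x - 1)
This is a 0/0 indeterminate form.

Apply L'Hôpital's rule: differentiate numerator and denominator separately.
  f(x) = x·cos(x)   ⇒   f'(x) = -x·sin(x) + cos(x)
  g(x) = e^(x) - 1   ⇒   g'(x) = e^(x)
  lim(x→0) f'(x)/g'(x) = lim(x→0) (-x·sin(x) + cos(x))/(e^(x))
  = 1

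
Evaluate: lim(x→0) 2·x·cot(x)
This is a 0·∞ indeterminate form.

Rewrite 0·∞ as a quotient (0/0 or ∞/∞ form), then apply L'Hôpital's rule:
  lim(x→0) 2·x·cot(x) = 2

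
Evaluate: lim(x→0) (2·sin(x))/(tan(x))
This is a 0/0 indeterminate form.

Apply L'Hôpital's rule: differentiate numerator and denominator separately.
  f(x) = 2·sin(x)   ⇒   f'(x) = 2·cos(x)
  g(x) = tan(x)   ⇒   g'(x) = tan(x)^2 + 1
  lim(x→0) f'(x)/g'(x) = lim(x→0) (2·cos(x))/(tan(x)^2 + 1)
  = 2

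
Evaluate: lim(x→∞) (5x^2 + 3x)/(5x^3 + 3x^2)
This is an ∞/∞ indeterminate form.

Apply L'Hôpital's rule: differentiate numerator and denominator separately.
  f(x) = 5·x^2 + 3·x   ⇒   f'(x) = 10·x + 3
  g(x) = 5·x^3 + 3·x^2   ⇒   g'(x) = 15·x^2 + 6·x
  lim(x→∞) f'(x)/g'(x) = lim(x→∞) (10·x + 3)/(15·x^2 + 6·x)
  = 0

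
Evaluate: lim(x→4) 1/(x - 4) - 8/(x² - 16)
This is an ∞-∞ indeterminate form.

Combine fractions or rationalize to convert ∞-∞ to 0/0 form:
  lim(x→4) 1/(x - 4) - 8/(x² - 16) = 1/8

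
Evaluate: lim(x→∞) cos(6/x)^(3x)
This is an exponential indeterminate form.

For exponential indeterminate forms, take the natural log:
  Let L = lim(x→∞) cos(6/x)^(3x)
  Then ln(L) = lim(x→∞) [exponent × ln(base)]
  Evaluate using L'Hôpital or standard limits, then exponentiate.
  L = 1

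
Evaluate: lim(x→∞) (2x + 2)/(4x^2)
This is an ∞/∞ indeterminate form.

Apply L'Hôpital's rule: differentiate numerator and denominator separately.
  f(x) = 2·x + 2   ⇒   f'(x) = 2
  g(x) = 4·x^2   ⇒   g'(x) = 8·x
  lim(x→∞) f'(x)/g'(x) = lim(x→∞) (2)/(8·x)
  = 0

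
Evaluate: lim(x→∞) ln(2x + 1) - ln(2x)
This is an ∞-∞ indeterminate form.

Combine fractions or rationalize to convert ∞-∞ to 0/0 form:
  lim(x→∞) ln(2x + 1) - ln(2x) = 0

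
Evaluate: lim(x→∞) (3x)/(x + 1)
This is an ∞/∞ indeterminate form.

Apply L'Hôpital's rule: differentiate numerator and denominator separately.
  f(x) = 3·x   ⇒   f'(x) = 3
  g(x) = x + 1   ⇒   g'(x) = 1
  lim(x→∞) f'(x)/g'(x) = lim(x→∞) (3)/(1)
  = 3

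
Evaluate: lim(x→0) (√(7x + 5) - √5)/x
This is a standard limit.

Factor or rationalize the expression:
  lim(x→0) (√(7x + 5) - √5)/x = 7·sqrt(5)/10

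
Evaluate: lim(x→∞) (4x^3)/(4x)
This is an ∞/∞ indeterminate form.

Apply L'Hôpital's rule: differentiate numerator and denominator separately.
  f(x) = 4·x^3   ⇒   f'(x) = 12·x^2
  g(x) = 4·x   ⇒   g'(x) = 4
  lim(x→∞) f'(x)/g'(x) = lim(x→∞) (12·x^2)/(4)
  = ∞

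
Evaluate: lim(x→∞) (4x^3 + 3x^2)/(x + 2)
This is an ∞/∞ indeterminate form.

Apply L'Hôpital's rule: differentiate numerator and denominator separately.
  f(x) = 4·x^3 + 3·x^2   ⇒   f'(x) = 12·x^2 + 6·x
  g(x) = x + 2   ⇒   g'(x) = 1
  lim(x→∞) f'(x)/g'(x) = lim(x→∞) (12·x^2 + 6·x)/(1)
  = ∞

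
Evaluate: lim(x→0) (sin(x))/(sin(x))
This is a 0/0 indeterminate form.

Apply L'Hôpital's rule: differentiate numerator and denominator separately.
  f(x) = sin(x)   ⇒   f'(x) = cos(x)
  g(x) = sin(x)   ⇒   g'(x) = cos(x)
  lim(x→0) f'(x)/g'(x) = lim(x→0) (cos(x))/(cos(x))
  = 1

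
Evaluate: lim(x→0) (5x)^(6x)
This is an exponential indeterminate form.

For exponential indeterminate forms, take the natural log:
  Let L = lim(x→0) (5x)^(6x)
  Then ln(L) = lim(x→0) [exponent × ln(base)]
  Evaluate using L'Hôpital or standard limits, then exponentiate.
  L = 1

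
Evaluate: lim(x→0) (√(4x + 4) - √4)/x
This is a standard limit.

Factor or rationalize the expression:
  lim(x→0) (√(4x + 4) - √4)/x = 1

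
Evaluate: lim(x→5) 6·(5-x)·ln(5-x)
This is a 0·∞ indeterminate form.

Rewrite 0·∞ as a quotient (0/0 or ∞/∞ form), then apply L'Hôpital's rule:
  lim(x→5) 6·(5-x)·ln(5-x) = 0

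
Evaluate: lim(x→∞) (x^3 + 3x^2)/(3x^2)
This is an ∞/∞ indeterminate form.

Apply L'Hôpital's rule: differentiate numerator and denominator separately.
  f(x) = x^3 + 3·x^2   ⇒   f'(x) = 3·x^2 + 6·x
  g(x) = 3·x^2   ⇒   g'(x) = 6·x
  lim(x→∞) f'(x)/g'(x) = lim(x→∞) (3·x^2 + 6·x)/(6·x)
  = ∞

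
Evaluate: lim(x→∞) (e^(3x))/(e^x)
This is an ∞/∞ indeterminate form.

Apply L'Hôpital's rule: differentiate numerator and denominator separately.
  f(x) = e^(3·x)   ⇒   f'(x) = 3·e^(3·x)
  g(x) = e^(x)   ⇒   g'(x) = e^(x)
  lim(x→∞) f'(x)/g'(x) = lim(x→∞) (3·e^(3·x))/(e^(x))
  = ∞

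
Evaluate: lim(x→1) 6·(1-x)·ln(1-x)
This is a 0·∞ indeterminate form.

Rewrite 0·∞ as a quotient (0/0 or ∞/∞ form), then apply L'Hôpital's rule:
  lim(x→1) 6·(1-x)·ln(1-x) = 0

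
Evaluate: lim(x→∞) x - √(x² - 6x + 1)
This is an ∞-∞ indeterminate form.

Combine fractions or rationalize to convert ∞-∞ to 0/0 form:
  lim(x→∞) x - √(x² - 6x + 1) = 3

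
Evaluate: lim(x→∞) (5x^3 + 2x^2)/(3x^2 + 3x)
This is an ∞/∞ indeterminate form.

Apply L'Hôpital's rule: differentiate numerator and denominator separately.
  f(x) = 5·x^3 + 2·x^2   ⇒   f'(x) = 15·x^2 + 4·x
  g(x) = 3·x^2 + 3·x   ⇒   g'(x) = 6·x + 3
  lim(x→∞) f'(x)/g'(x) = lim(x→∞) (15·x^2 + 4·x)/(6·x + 3)
  = ∞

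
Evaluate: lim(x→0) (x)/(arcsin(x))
This is a 0/0 indeterminate form.

Apply L'Hôpital's rule: differentiate numerator and denominator separately.
  f(x) = x   ⇒   f'(x) = 1
  g(x) = asin(x)   ⇒   g'(x) = 1/sqrt(1 - x^2)
  lim(x→0) f'(x)/g'(x) = lim(x→0) (1)/(1/sqrt(1 - x^2))
  = 1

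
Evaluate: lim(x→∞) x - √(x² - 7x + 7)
This is an ∞-∞ indeterminate form.

Combine fractions or rationalize to convert ∞-∞ to 0/0 form:
  lim(x→∞) x - √(x² - 7x + 7) = 7/2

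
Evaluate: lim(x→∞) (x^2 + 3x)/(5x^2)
This is an ∞/∞ indeterminate form.

Apply L'Hôpital's rule: differentiate numerator and denominator separately.
  f(x) = x^2 + 3·x   ⇒   f'(x) = 2·x + 3
  g(x) = 5·x^2   ⇒   g'(x) = 10·x
  lim(x→∞) f'(x)/g'(x) = lim(x→∞) (2·x + 3)/(10·x)
  = 1/5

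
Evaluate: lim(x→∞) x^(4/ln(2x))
This is an exponential indeterminate form.

For exponential indeterminate forms, take the natural log:
  Let L = lim(x→∞) x^(4/ln(2x))
  Then ln(L) = lim(x→∞) [exponent × ln(base)]
  Evaluate using L'Hôpital or standard limits, then exponentiate.
  L = e^(4)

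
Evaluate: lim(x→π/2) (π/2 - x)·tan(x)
This is a 0·∞ indeterminate form.

Rewrite 0·∞ as a quotient (0/0 or ∞/∞ form), then apply L'Hôpital's rule:
  lim(x→π/2) (π/2 - x)·tan(x) = 1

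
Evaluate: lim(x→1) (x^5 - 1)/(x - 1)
This is a standard limit.

Factor or rationalize the expression:
  lim(x→1) (x^5 - 1)/(x - 1) = 5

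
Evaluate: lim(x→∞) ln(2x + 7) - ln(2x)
This is an ∞-∞ indeterminate form.

Combine fractions or rationalize to convert ∞-∞ to 0/0 form:
  lim(x→∞) ln(2x + 7) - ln(2x) = 0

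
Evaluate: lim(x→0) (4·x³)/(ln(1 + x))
This is a 0/0 indeterminate form.

Apply L'Hôpital's rule: differentiate numerator and denominator separately.
  f(x) = 4·x^3   ⇒   f'(x) = 12·x^2
  g(x) = ln(x + 1)   ⇒   g'(x) = 1/(x + 1)
  lim(x→0) f'(x)/g'(x) = lim(x→0) (12·x^2)/(1/(x + 1))
  = 0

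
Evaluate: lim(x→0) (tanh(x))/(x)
This is a 0/0 indeterminate form.

Apply L'Hôpital's rule: differentiate numerator and denominator separately.
  f(x) = tanh(x)   ⇒   f'(x) = 1 - tanh(x)^2
  g(x) = x   ⇒   g'(x) = 1
  lim(x→0) f'(x)/g'(x) = lim(x→0) (1 - tanh(x)^2)/(1)
  = 1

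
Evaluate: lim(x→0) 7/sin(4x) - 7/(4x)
This is an ∞-∞ indeterminate form.

Combine fractions or rationalize to convert ∞-∞ to 0/0 form:
  lim(x→0) 7/sin(4x) - 7/(4x) = 0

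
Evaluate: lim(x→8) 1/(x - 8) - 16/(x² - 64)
This is an ∞-∞ indeterminate form.

Combine fractions or rationalize to convert ∞-∞ to 0/0 form:
  lim(x→8) 1/(x - 8) - 16/(x² - 64) = 1/16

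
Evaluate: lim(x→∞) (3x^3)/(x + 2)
This is an ∞/∞ indeterminate form.

Apply L'Hôpital's rule: differentiate numerator and denominator separately.
  f(x) = 3·x^3   ⇒   f'(x) = 9·x^2
  g(x) = x + 2   ⇒   g'(x) = 1
  lim(x→∞) f'(x)/g'(x) = lim(x→∞) (9·x^2)/(1)
  = ∞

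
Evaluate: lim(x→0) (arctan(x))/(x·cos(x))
This is a 0/0 indeterminate form.

Apply L'Hôpital's rule: differentiate numerator and denominator separately.
  f(x) = atan(x)   ⇒   f'(x) = 1/(x^2 + 1)
  g(x) = x·cos(x)   ⇒   g'(x) = -x·sin(x) + cos(x)
  lim(x→0) f'(x)/g'(x) = lim(x→0) (1/(x^2 + 1))/(-x·sin(x) + cos(x))
  = 1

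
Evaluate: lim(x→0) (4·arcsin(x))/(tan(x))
This is a 0/0 indeterminate form.

Apply L'Hôpital's rule: differentiate numerator and denominator separately.
  f(x) = 4·asin(x)   ⇒   f'(x) = 4/sqrt(1 - x^2)
  g(x) = tan(x)   ⇒   g'(x) = tan(x)^2 + 1
  lim(x→0) f'(x)/g'(x) = lim(x→0) (4/sqrt(1 - x^2))/(tan(x)^2 + 1)
  = 4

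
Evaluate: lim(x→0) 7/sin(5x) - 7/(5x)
This is an ∞-∞ indeterminate form.

Combine fractions or rationalize to convert ∞-∞ to 0/0 form:
  lim(x→0) 7/sin(5x) - 7/(5x) = 0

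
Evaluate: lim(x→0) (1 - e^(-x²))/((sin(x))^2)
This is a 0/0 indeterminate form.

Apply L'Hôpital's rule: differentiate numerator and denominator separately.
  f(x) = 1 - e^(-x^2)   ⇒   f'(x) = 2·x·e^(-x^2)
  g(x) = sin(x)^2   ⇒   g'(x) = 2·sin(x)·cos(x)
  lim(x→0) f'(x)/g'(x) = lim(x→0) (2·x·e^(-x^2))/(2·sin(x)·cos(x))
  = 1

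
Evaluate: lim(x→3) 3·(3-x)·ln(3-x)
This is a 0·∞ indeterminate form.

Rewrite 0·∞ as a quotient (0/0 or ∞/∞ form), then apply L'Hôpital's rule:
  lim(x→3) 3·(3-x)·ln(3-x) = 0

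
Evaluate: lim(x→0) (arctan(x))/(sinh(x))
This is a 0/0 indeterminate form.

Apply L'Hôpital's rule: differentiate numerator and denominator separately.
  f(x) = atan(x)   ⇒   f'(x) = 1/(x^2 + 1)
  g(x) = sinh(x)   ⇒   g'(x) = cosh(x)
  lim(x→0) f'(x)/g'(x) = lim(x→0) (1/(x^2 + 1))/(cosh(x))
  = 1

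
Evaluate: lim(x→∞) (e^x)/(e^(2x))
This is an ∞/∞ indeterminate form.

Apply L'Hôpital's rule: differentiate numerator and denominator separately.
  f(x) = e^(x)   ⇒   f'(x) = e^(x)
  g(x) = e^(2·x)   ⇒   g'(x) = 2·e^(2·x)
  lim(x→∞) f'(x)/g'(x) = lim(x→∞) (e^(x))/(2·e^(2·x))
  = 0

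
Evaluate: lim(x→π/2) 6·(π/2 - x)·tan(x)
This is a 0·∞ indeterminate form.

Rewrite 0·∞ as a quotient (0/0 or ∞/∞ form), then apply L'Hôpital's rule:
  lim(x→π/2) 6·(π/2 - x)·tan(x) = 6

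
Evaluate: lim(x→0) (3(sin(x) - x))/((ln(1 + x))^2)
This is a 0/0 indeterminate form.

Apply L'Hôpital's rule: differentiate numerator and denominator separately.
  f(x) = -3·x + 3·sin(x)   ⇒   f'(x) = 3·cos(x) - 3
  g(x) = ln(x + 1)^2   ⇒   g'(x) = 2·ln(x + 1)/(x + 1)
  lim(x→0) f'(x)/g'(x) = lim(x→0) (3·cos(x) - 3)/(2·ln(x + 1)/(x + 1))
  = 0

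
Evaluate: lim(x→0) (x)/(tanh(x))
This is a 0/0 indeterminate form.

Apply L'Hôpital's rule: differentiate numerator and denominator separately.
  f(x) = x   ⇒   f'(x) = 1
  g(x) = tanh(x)   ⇒   g'(x) = 1 - tanh(x)^2
  lim(x→0) f'(x)/g'(x) = lim(x→0) (1)/(1 - tanh(x)^2)
  = 1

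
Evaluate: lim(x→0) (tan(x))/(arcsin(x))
This is a 0/0 indeterminate form.

Apply L'Hôpital's rule: differentiate numerator and denominator separately.
  f(x) = tan(x)   ⇒   f'(x) = tan(x)^2 + 1
  g(x) = asin(x)   ⇒   g'(x) = 1/sqrt(1 - x^2)
  lim(x→0) f'(x)/g'(x) = lim(x→0) (tan(x)^2 + 1)/(1/sqrt(1 - x^2))
  = 1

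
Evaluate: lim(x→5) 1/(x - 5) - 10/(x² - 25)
This is an ∞-∞ indeterminate form.

Combine fractions or rationalize to convert ∞-∞ to 0/0 form:
  lim(x→5) 1/(x - 5) - 10/(x² - 25) = 1/10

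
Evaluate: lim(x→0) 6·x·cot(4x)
This is a 0·∞ indeterminate form.

Rewrite 0·∞ as a quotient (0/0 or ∞/∞ form), then apply L'Hôpital's rule:
  lim(x→0) 6·x·cot(4x) = 3/2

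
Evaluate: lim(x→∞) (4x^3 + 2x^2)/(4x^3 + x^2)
This is an ∞/∞ indeterminate form.

Apply L'Hôpital's rule: differentiate numerator and denominator separately.
  f(x) = 4·x^3 + 2·x^2   ⇒   f'(x) = 12·x^2 + 4·x
  g(x) = 4·x^3 + x^2   ⇒   g'(x) = 12·x^2 + 2·x
  lim(x→∞) f'(x)/g'(x) = lim(x→∞) (12·x^2 + 4·x)/(12·x^2 + 2·x)
  = 1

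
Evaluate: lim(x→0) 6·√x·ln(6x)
This is a 0·∞ indeterminate form.

Rewrite 0·∞ as a quotient (0/0 or ∞/∞ form), then apply L'Hôpital's rule:
  lim(x→0) 6·√x·ln(6x) = 0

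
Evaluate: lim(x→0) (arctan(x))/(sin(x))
This is a 0/0 indeterminate form.

Apply L'Hôpital's rule: differentiate numerator and denominator separately.
  f(x) = atan(x)   ⇒   f'(x) = 1/(x^2 + 1)
  g(x) = sin(x)   ⇒   g'(x) = cos(x)
  lim(x→0) f'(x)/g'(x) = lim(x→0) (1/(x^2 + 1))/(cos(x))
  = 1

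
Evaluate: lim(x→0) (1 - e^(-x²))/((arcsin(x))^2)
This is a 0/0 indeterminate form.

Apply L'Hôpital's rule: differentiate numerator and denominator separately.
  f(x) = 1 - e^(-x^2)   ⇒   f'(x) = 2·x·e^(-x^2)
  g(x) = asin(x)^2   ⇒   g'(x) = 2·asin(x)/sqrt(1 - x^2)
  lim(x→0) f'(x)/g'(x) = lim(x→0) (2·x·e^(-x^2))/(2·asin(x)/sqrt(1 - x^2))
  = 1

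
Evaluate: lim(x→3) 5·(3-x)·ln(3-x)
This is a 0·∞ indeterminate form.

Rewrite 0·∞ as a quotient (0/0 or ∞/∞ form), then apply L'Hôpital's rule:
  lim(x→3) 5·(3-x)·ln(3-x) = 0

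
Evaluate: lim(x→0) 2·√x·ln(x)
This is a 0·∞ indeterminate form.

Rewrite 0·∞ as a quotient (0/0 or ∞/∞ form), then apply L'Hôpital's rule:
  lim(x→0) 2·√x·ln(x) = 0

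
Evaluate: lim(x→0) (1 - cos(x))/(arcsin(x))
This is a 0/0 indeterminate form.

Apply L'Hôpital's rule: differentiate numerator and denominator separately.
  f(x) = 1 - cos(x)   ⇒   f'(x) = sin(x)
  g(x) = asin(x)   ⇒   g'(x) = 1/sqrt(1 - x^2)
  lim(x→0) f'(x)/g'(x) = lim(x→0) (sin(x))/(1/sqrt(1 - x^2))
  = 0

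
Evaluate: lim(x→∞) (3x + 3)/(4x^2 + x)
This is an ∞/∞ indeterminate form.

Apply L'Hôpital's rule: differentiate numerator and denominator separately.
  f(x) = 3·x + 3   ⇒   f'(x) = 3
  g(x) = 4·x^2 + x   ⇒   g'(x) = 8·x + 1
  lim(x→∞) f'(x)/g'(x) = lim(x→∞) (3)/(8·x + 1)
  = 0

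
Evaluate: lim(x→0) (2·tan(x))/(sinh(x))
This is a 0/0 indeterminate form.

Apply L'Hôpital's rule: differentiate numerator and denominator separately.
  f(x) = 2·tan(x)   ⇒   f'(x) = 2·tan(x)^2 + 2
  g(x) = sinh(x)   ⇒   g'(x) = cosh(x)
  lim(x→0) f'(x)/g'(x) = lim(x→0) (2·tan(x)^2 + 2)/(cosh(x))
  = 2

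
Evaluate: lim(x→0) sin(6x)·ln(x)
This is a 0·∞ indeterminate form.

Rewrite 0·∞ as a quotient (0/0 or ∞/∞ form), then apply L'Hôpital's rule:
  lim(x→0) sin(6x)·ln(x) = 0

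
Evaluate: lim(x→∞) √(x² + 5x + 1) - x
This is an ∞-∞ indeterminate form.

Combine fractions or rationalize to convert ∞-∞ to 0/0 form:
  lim(x→∞) √(x² + 5x + 1) - x = 5/2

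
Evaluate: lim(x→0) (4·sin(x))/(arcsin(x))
This is a 0/0 indeterminate form.

Apply L'Hôpital's rule: differentiate numerator and denominator separately.
  f(x) = 4·sin(x)   ⇒   f'(x) = 4·cos(x)
  g(x) = asin(x)   ⇒   g'(x) = 1/sqrt(1 - x^2)
  lim(x→0) f'(x)/g'(x) = lim(x→0) (4·cos(x))/(1/sqrt(1 - x^2))
  = 4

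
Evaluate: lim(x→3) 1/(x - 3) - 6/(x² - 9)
This is an ∞-∞ indeterminate form.

Combine fractions or rationalize to convert ∞-∞ to 0/0 form:
  lim(x→3) 1/(x - 3) - 6/(x² - 9) = 1/6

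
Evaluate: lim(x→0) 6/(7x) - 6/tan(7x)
This is an ∞-∞ indeterminate form.

Combine fractions or rationalize to convert ∞-∞ to 0/0 form:
  lim(x→0) 6/(7x) - 6/tan(7x) = 0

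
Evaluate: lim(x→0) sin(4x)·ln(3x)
This is a 0·∞ indeterminate form.

Rewrite 0·∞ as a quotient (0/0 or ∞/∞ form), then apply L'Hôpital's rule:
  lim(x→0) sin(4x)·ln(3x) = 0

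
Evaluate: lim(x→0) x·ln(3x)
This is a 0·∞ indeterminate form.

Rewrite 0·∞ as a quotient (0/0 or ∞/∞ form), then apply L'Hôpital's rule:
  lim(x→0) x·ln(3x) = 0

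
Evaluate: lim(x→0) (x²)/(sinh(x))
This is a 0/0 indeterminate form.

Apply L'Hôpital's rule: differentiate numerator and denominator separately.
  f(x) = x^2   ⇒   f'(x) = 2·x
  g(x) = sinh(x)   ⇒   g'(x) = cosh(x)
  lim(x→0) f'(x)/g'(x) = lim(x→0) (2·x)/(cosh(x))
  = 0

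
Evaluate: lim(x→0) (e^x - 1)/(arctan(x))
This is a 0/0 indeterminate form.

Apply L'Hôpital's rule: differentiate numerator and denominator separately.
  f(x) = e^(x) - 1   ⇒   f'(x) = e^(x)
  g(x) = atan(x)   ⇒   g'(x) = 1/(x^2 + 1)
  lim(x→0) f'(x)/g'(x) = lim(x→0) (e^(x))/(1/(x^2 + 1))
  = 1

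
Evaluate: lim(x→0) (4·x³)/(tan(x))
This is a 0/0 indeterminate form.

Apply L'Hôpital's rule: differentiate numerator and denominator separately.
  f(x) = 4·x^3   ⇒   f'(x) = 12·x^2
  g(x) = tan(x)   ⇒   g'(x) = tan(x)^2 + 1
  lim(x→0) f'(x)/g'(x) = lim(x→0) (12·x^2)/(tan(x)^2 + 1)
  = 0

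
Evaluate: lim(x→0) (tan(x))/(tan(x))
This is a 0/0 indeterminate form.

Apply L'Hôpital's rule: differentiate numerator and denominator separately.
  f(x) = tan(x)   ⇒   f'(x) = tan(x)^2 + 1
  g(x) = tan(x)   ⇒   g'(x) = tan(x)^2 + 1
  lim(x→0) f'(x)/g'(x) = lim(x→0) (tan(x)^2 + 1)/(tan(x)^2 + 1)
  = 1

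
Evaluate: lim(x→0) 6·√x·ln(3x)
This is a 0·∞ indeterminate form.

Rewrite 0·∞ as a quotient (0/0 or ∞/∞ form), then apply L'Hôpital's rule:
  lim(x→0) 6·√x·ln(3x) = 0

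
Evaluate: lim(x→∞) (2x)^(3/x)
This is an exponential indeterminate form.

For exponential indeterminate forms, take the natural log:
  Let L = lim(x→∞) (2x)^(3/x)
  Then ln(L) = lim(x→∞) [exponent × ln(base)]
  Evaluate using L'Hôpital or standard limits, then exponentiate.
  L = 1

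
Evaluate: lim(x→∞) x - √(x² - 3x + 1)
This is an ∞-∞ indeterminate form.

Combine fractions or rationalize to convert ∞-∞ to 0/0 form:
  lim(x→∞) x - √(x² - 3x + 1) = 3/2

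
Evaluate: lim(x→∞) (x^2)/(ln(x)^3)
This is an ∞/∞ indeterminate form.

Apply L'Hôpital's rule: differentiate numerator and denominator separately.
  f(x) = x^2   ⇒   f'(x) = 2·x
  g(x) = ln(x)^3   ⇒   g'(x) = 3·ln(x)^2/x
  lim(x→∞) f'(x)/g'(x) = lim(x→∞) (2·x)/(3·ln(x)^2/x)
  = ∞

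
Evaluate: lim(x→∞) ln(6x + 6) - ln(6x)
This is an ∞-∞ indeterminate form.

Combine fractions or rationalize to convert ∞-∞ to 0/0 form:
  lim(x→∞) ln(6x + 6) - ln(6x) = 0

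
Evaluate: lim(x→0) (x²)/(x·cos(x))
This is a 0/0 indeterminate form.

Apply L'Hôpital's rule: differentiate numerator and denominator separately.
  f(x) = x^2   ⇒   f'(x) = 2·x
  g(x) = x·cos(x)   ⇒   g'(x) = -x·sin(x) + cos(x)
  lim(x→0) f'(x)/g'(x) = lim(x→0) (2·x)/(-x·sin(x) + cos(x))
  = 0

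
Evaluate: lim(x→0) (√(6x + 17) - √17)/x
This is a standard limit.

Factor or rationalize the expression:
  lim(x→0) (√(6x + 17) - √17)/x = 3·sqrt(17)/17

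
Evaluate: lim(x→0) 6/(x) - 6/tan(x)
This is an ∞-∞ indeterminate form.

Combine fractions or rationalize to convert ∞-∞ to 0/0 form:
  lim(x→0) 6/(x) - 6/tan(x) = 0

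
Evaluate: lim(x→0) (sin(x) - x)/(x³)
This is a 0/0 indeterminate form.

Apply L'Hôpital's rule: differentiate numerator and denominator separately.
  f(x) = -x + sin(x)   ⇒   f'(x) = cos(x) - 1
  g(x) = x^3   ⇒   g'(x) = 3·x^2
  lim(x→0) f'(x)/g'(x) = lim(x→0) (cos(x) - 1)/(3·x^2)
  = -1/6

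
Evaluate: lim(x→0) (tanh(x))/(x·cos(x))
This is a 0/0 indeterminate form.

Apply L'Hôpital's rule: differentiate numerator and denominator separately.
  f(x) = tanh(x)   ⇒   f'(x) = 1 - tanh(x)^2
  g(x) = x·cos(x)   ⇒   g'(x) = -x·sin(x) + cos(x)
  lim(x→0) f'(x)/g'(x) = lim(x→0) (1 - tanh(x)^2)/(-x·sin(x) + cos(x))
  = 1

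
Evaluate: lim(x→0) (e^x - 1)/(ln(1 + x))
This is a 0/0 indeterminate form.

Apply L'Hôpital's rule: differentiate numerator and denominator separately.
  f(x) = e^(x) - 1   ⇒   f'(x) = e^(x)
  g(x) = ln(x + 1)   ⇒   g'(x) = 1/(x + 1)
  lim(x→0) f'(x)/g'(x) = lim(x→0) (e^(x))/(1/(x + 1))
  = 1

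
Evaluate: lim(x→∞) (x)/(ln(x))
This is an ∞/∞ indeterminate form.

Apply L'Hôpital's rule: differentiate numerator and denominator separately.
  f(x) = x   ⇒   f'(x) = 1
  g(x) = ln(x)   ⇒   g'(x) = 1/x
  lim(x→∞) f'(x)/g'(x) = lim(x→∞) (1)/(1/x)
  = ∞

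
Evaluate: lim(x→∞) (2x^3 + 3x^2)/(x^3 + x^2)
This is an ∞/∞ indeterminate form.

Apply L'Hôpital's rule: differentiate numerator and denominator separately.
  f(x) = 2·x^3 + 3·x^2   ⇒   f'(x) = 6·x^2 + 6·x
  g(x) = x^3 + x^2   ⇒   g'(x) = 3·x^2 + 2·x
  lim(x→∞) f'(x)/g'(x) = lim(x→∞) (6·x^2 + 6·x)/(3·x^2 + 2·x)
  = 2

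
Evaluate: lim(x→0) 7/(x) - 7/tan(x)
This is an ∞-∞ indeterminate form.

Combine fractions or rationalize to convert ∞-∞ to 0/0 form:
  lim(x→0) 7/(x) - 7/tan(x) = 0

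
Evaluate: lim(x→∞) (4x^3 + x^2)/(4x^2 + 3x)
This is an ∞/∞ indeterminate form.

Apply L'Hôpital's rule: differentiate numerator and denominator separately.
  f(x) = 4·x^3 + x^2   ⇒   f'(x) = 12·x^2 + 2·x
  g(x) = 4·x^2 + 3·x   ⇒   g'(x) = 8·x + 3
  lim(x→∞) f'(x)/g'(x) = lim(x→∞) (12·x^2 + 2·x)/(8·x + 3)
  = ∞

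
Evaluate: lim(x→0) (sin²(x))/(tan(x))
This is a 0/0 indeterminate form.

Apply L'Hôpital's rule: differentiate numerator and denominator separately.
  f(x) = sin(x)^2   ⇒   f'(x) = 2·sin(x)·cos(x)
  g(x) = tan(x)   ⇒   g'(x) = tan(x)^2 + 1
  lim(x→0) f'(x)/g'(x) = lim(x→0) (2·sin(x)·cos(x))/(tan(x)^2 + 1)
  = 0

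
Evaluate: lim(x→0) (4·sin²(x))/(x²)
This is a 0/0 indeterminate form.

Apply L'Hôpital's rule: differentiate numerator and denominator separately.
  f(x) = 4·sin(x)^2   ⇒   f'(x) = 8·sin(x)·cos(x)
  g(x) = x^2   ⇒   g'(x) = 2·x
  lim(x→0) f'(x)/g'(x) = lim(x→0) (8·sin(x)·cos(x))/(2·x)
  = 4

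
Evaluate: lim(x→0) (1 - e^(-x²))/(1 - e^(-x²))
This is a 0/0 indeterminate form.

Apply L'Hôpital's rule: differentiate numerator and denominator separately.
  f(x) = 1 - e^(-x^2)   ⇒   f'(x) = 2·x·e^(-x^2)
  g(x) = 1 - e^(-x^2)   ⇒   g'(x) = 2·x·e^(-x^2)
  lim(x→0) f'(x)/g'(x) = lim(x→0) (2·x·e^(-x^2))/(2·x·e^(-x^2))
  = 1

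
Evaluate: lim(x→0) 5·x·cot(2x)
This is a 0·∞ indeterminate form.

Rewrite 0·∞ as a quotient (0/0 or ∞/∞ form), then apply L'Hôpital's rule:
  lim(x→0) 5·x·cot(2x) = 5/2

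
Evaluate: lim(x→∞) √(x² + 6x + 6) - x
This is an ∞-∞ indeterminate form.

Combine fractions or rationalize to convert ∞-∞ to 0/0 form:
  lim(x→∞) √(x² + 6x + 6) - x = 3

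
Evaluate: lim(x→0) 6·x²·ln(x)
This is a 0·∞ indeterminate form.

Rewrite 0·∞ as a quotient (0/0 or ∞/∞ form), then apply L'Hôpital's rule:
  lim(x→0) 6·x²·ln(x) = 0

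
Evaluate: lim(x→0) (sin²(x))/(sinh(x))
This is a 0/0 indeterminate form.

Apply L'Hôpital's rule: differentiate numerator and denominator separately.
  f(x) = sin(x)^2   ⇒   f'(x) = 2·sin(x)·cos(x)
  g(x) = sinh(x)   ⇒   g'(x) = cosh(x)
  lim(x→0) f'(x)/g'(x) = lim(x→0) (2·sin(x)·cos(x))/(cosh(x))
  = 0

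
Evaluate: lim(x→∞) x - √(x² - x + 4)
This is an ∞-∞ indeterminate form.

Combine fractions or rationalize to convert ∞-∞ to 0/0 form:
  lim(x→∞) x - √(x² - x + 4) = 1/2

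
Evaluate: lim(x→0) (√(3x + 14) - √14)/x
This is a standard limit.

Factor or rationalize the expression:
  lim(x→0) (√(3x + 14) - √14)/x = 3·sqrt(14)/28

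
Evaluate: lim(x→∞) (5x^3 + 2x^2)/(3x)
This is an ∞/∞ indeterminate form.

Apply L'Hôpital's rule: differentiate numerator and denominator separately.
  f(x) = 5·x^3 + 2·x^2   ⇒   f'(x) = 15·x^2 + 4·x
  g(x) = 3·x   ⇒   g'(x) = 3
  lim(x→∞) f'(x)/g'(x) = lim(x→∞) (15·x^2 + 4·x)/(3)
  = ∞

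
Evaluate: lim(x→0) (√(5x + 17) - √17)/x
This is a standard limit.

Factor or rationalize the expression:
  lim(x→0) (√(5x + 17) - √17)/x = 5·sqrt(17)/34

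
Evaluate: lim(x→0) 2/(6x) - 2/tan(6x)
This is an ∞-∞ indeterminate form.

Combine fractions or rationalize to convert ∞-∞ to 0/0 form:
  lim(x→0) 2/(6x) - 2/tan(6x) = 0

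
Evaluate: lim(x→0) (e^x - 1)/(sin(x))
This is a 0/0 indeterminate form.

Apply L'Hôpital's rule: differentiate numerator and denominator separately.
  f(x) = e^(x) - 1   ⇒   f'(x) = e^(x)
  g(x) = sin(x)   ⇒   g'(x) = cos(x)
  lim(x→0) f'(x)/g'(x) = lim(x→0) (e^(x))/(cos(x))
  = 1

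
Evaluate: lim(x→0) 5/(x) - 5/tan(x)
This is an ∞-∞ indeterminate form.

Combine fractions or rationalize to convert ∞-∞ to 0/0 form:
  lim(x→0) 5/(x) - 5/tan(x) = 0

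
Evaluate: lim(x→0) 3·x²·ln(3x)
This is a 0·∞ indeterminate form.

Rewrite 0·∞ as a quotient (0/0 or ∞/∞ form), then apply L'Hôpital's rule:
  lim(x→0) 3·x²·ln(3x) = 0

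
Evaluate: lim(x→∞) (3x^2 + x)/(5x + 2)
This is an ∞/∞ indeterminate form.

Apply L'Hôpital's rule: differentiate numerator and denominator separately.
  f(x) = 3·x^2 + x   ⇒   f'(x) = 6·x + 1
  g(x) = 5·x + 2   ⇒   g'(x) = 5
  lim(x→∞) f'(x)/g'(x) = lim(x→∞) (6·x + 1)/(5)
  = ∞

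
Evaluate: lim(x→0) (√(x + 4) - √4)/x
This is a standard limit.

Factor or rationalize the expression:
  lim(x→0) (√(x + 4) - √4)/x = 1/4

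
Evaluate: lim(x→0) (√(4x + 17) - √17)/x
This is a standard limit.

Factor or rationalize the expression:
  lim(x→0) (√(4x + 17) - √17)/x = 2·sqrt(17)/17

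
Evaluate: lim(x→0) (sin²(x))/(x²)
This is a 0/0 indeterminate form.

Apply L'Hôpital's rule: differentiate numerator and denominator separately.
  f(x) = sin(x)^2   ⇒   f'(x) = 2·sin(x)·cos(x)
  g(x) = x^2   ⇒   g'(x) = 2·x
  lim(x→0) f'(x)/g'(x) = lim(x→0) (2·sin(x)·cos(x))/(2·x)
  = 1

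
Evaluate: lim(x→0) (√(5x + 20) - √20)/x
This is a standard limit.

Factor or rationalize the expression:
  lim(x→0) (√(5x + 20) - √20)/x = sqrt(5)/4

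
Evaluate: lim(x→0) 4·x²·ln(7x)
This is a 0·∞ indeterminate form.

Rewrite 0·∞ as a quotient (0/0 or ∞/∞ form), then apply L'Hôpital's rule:
  lim(x→0) 4·x²·ln(7x) = 0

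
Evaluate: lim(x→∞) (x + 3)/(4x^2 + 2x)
This is an ∞/∞ indeterminate form.

Apply L'Hôpital's rule: differentiate numerator and denominator separately.
  f(x) = x + 3   ⇒   f'(x) = 1
  g(x) = 4·x^2 + 2·x   ⇒   g'(x) = 8·x + 2
  lim(x→∞) f'(x)/g'(x) = lim(x→∞) (1)/(8·x + 2)
  = 0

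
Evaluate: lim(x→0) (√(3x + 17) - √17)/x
This is a standard limit.

Factor or rationalize the expression:
  lim(x→0) (√(3x + 17) - √17)/x = 3·sqrt(17)/34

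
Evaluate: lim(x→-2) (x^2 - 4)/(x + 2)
This is a standard limit.

Factor or rationalize the expression:
  lim(x→-2) (x^2 - 4)/(x + 2) = -4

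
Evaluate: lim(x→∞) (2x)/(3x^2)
This is an ∞/∞ indeterminate form.

Apply L'Hôpital's rule: differentiate numerator and denominator separately.
  f(x) = 2·x   ⇒   f'(x) = 2
  g(x) = 3·x^2   ⇒   g'(x) = 6·x
  lim(x→∞) f'(x)/g'(x) = lim(x→∞) (2)/(6·x)
  = 0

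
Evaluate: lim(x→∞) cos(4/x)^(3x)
This is an exponential indeterminate form.

For exponential indeterminate forms, take the natural log:
  Let L = lim(x→∞) cos(4/x)^(3x)
  Then ln(L) = lim(x→∞) [exponent × ln(base)]
  Evaluate using L'Hôpital or standard limits, then exponentiate.
  L = 1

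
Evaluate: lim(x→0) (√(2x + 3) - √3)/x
This is a standard limit.

Factor or rationalize the expression:
  lim(x→0) (√(2x + 3) - √3)/x = sqrt(3)/3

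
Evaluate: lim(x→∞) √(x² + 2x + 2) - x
This is an ∞-∞ indeterminate form.

Combine fractions or rationalize to convert ∞-∞ to 0/0 form:
  lim(x→∞) √(x² + 2x + 2) - x = 1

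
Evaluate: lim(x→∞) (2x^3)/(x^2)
This is an ∞/∞ indeterminate form.

Apply L'Hôpital's rule: differentiate numerator and denominator separately.
  f(x) = 2·x^3   ⇒   f'(x) = 6·x^2
  g(x) = x^2   ⇒   g'(x) = 2·x
  lim(x→∞) f'(x)/g'(x) = lim(x→∞) (6·x^2)/(2·x)
  = ∞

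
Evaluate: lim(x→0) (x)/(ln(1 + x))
This is a 0/0 indeterminate form.

Apply L'Hôpital's rule: differentiate numerator and denominator separately.
  f(x) = x   ⇒   f'(x) = 1
  g(x) = ln(x + 1)   ⇒   g'(x) = 1/(x + 1)
  lim(x→0) f'(x)/g'(x) = lim(x→0) (1)/(1/(x + 1))
  = 1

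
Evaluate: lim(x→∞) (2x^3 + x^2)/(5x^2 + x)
This is an ∞/∞ indeterminate form.

Apply L'Hôpital's rule: differentiate numerator and denominator separately.
  f(x) = 2·x^3 + x^2   ⇒   f'(x) = 6·x^2 + 2·x
  g(x) = 5·x^2 + x   ⇒   g'(x) = 10·x + 1
  lim(x→∞) f'(x)/g'(x) = lim(x→∞) (6·x^2 + 2·x)/(10·x + 1)
  = ∞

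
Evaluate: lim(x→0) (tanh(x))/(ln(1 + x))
This is a 0/0 indeterminate form.

Apply L'Hôpital's rule: differentiate numerator and denominator separately.
  f(x) = tanh(x)   ⇒   f'(x) = 1 - tanh(x)^2
  g(x) = ln(x + 1)   ⇒   g'(x) = 1/(x + 1)
  lim(x→0) f'(x)/g'(x) = lim(x→0) (1 - tanh(x)^2)/(1/(x + 1))
  = 1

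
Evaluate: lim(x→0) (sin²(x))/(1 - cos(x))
This is a 0/0 indeterminate form.

Apply L'Hôpital's rule: differentiate numerator and denominator separately.
  f(x) = sin(x)^2   ⇒   f'(x) = 2·sin(x)·cos(x)
  g(x) = 1 - cos(x)   ⇒   g'(x) = sin(x)
  lim(x→0) f'(x)/g'(x) = lim(x→0) (2·sin(x)·cos(x))/(sin(x))
  = 2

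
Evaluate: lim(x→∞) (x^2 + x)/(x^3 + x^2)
This is an ∞/∞ indeterminate form.

Apply L'Hôpital's rule: differentiate numerator and denominator separately.
  f(x) = x^2 + x   ⇒   f'(x) = 2·x + 1
  g(x) = x^3 + x^2   ⇒   g'(x) = 3·x^2 + 2·x
  lim(x→∞) f'(x)/g'(x) = lim(x→∞) (2·x + 1)/(3·x^2 + 2·x)
  = 0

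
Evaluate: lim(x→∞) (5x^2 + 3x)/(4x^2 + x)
This is an ∞/∞ indeterminate form.

Apply L'Hôpital's rule: differentiate numerator and denominator separately.
  f(x) = 5·x^2 + 3·x   ⇒   f'(x) = 10·x + 3
  g(x) = 4·x^2 + x   ⇒   g'(x) = 8·x + 1
  lim(x→∞) f'(x)/g'(x) = lim(x→∞) (10·x + 3)/(8·x + 1)
  = 5/4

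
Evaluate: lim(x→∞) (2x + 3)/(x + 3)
This is an ∞/∞ indeterminate form.

Apply L'Hôpital's rule: differentiate numerator and denominator separately.
  f(x) = 2·x + 3   ⇒   f'(x) = 2
  g(x) = x + 3   ⇒   g'(x) = 1
  lim(x→∞) f'(x)/g'(x) = lim(x→∞) (2)/(1)
  = 2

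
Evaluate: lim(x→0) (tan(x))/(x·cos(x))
This is a 0/0 indeterminate form.

Apply L'Hôpital's rule: differentiate numerator and denominator separately.
  f(x) = tan(x)   ⇒   f'(x) = tan(x)^2 + 1
  g(x) = x·cos(x)   ⇒   g'(x) = -x·sin(x) + cos(x)
  lim(x→0) f'(x)/g'(x) = lim(x→0) (tan(x)^2 + 1)/(-x·sin(x) + cos(x))
  = 1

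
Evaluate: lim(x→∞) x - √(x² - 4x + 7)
This is an ∞-∞ indeterminate form.

Combine fractions or rationalize to convert ∞-∞ to 0/0 form:
  lim(x→∞) x - √(x² - 4x + 7) = 2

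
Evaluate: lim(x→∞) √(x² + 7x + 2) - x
This is an ∞-∞ indeterminate form.

Combine fractions or rationalize to convert ∞-∞ to 0/0 form:
  lim(x→∞) √(x² + 7x + 2) - x = 7/2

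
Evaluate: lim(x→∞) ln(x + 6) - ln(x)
This is an ∞-∞ indeterminate form.

Combine fractions or rationalize to convert ∞-∞ to 0/0 form:
  lim(x→∞) ln(x + 6) - ln(x) = 0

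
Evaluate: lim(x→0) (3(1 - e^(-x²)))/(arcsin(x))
This is a 0/0 indeterminate form.

Apply L'Hôpital's rule: differentiate numerator and denominator separately.
  f(x) = 3 - 3·e^(-x^2)   ⇒   f'(x) = 6·x·e^(-x^2)
  g(x) = asin(x)   ⇒   g'(x) = 1/sqrt(1 - x^2)
  lim(x→0) f'(x)/g'(x) = lim(x→0) (6·x·e^(-x^2))/(1/sqrt(1 - x^2))
  = 0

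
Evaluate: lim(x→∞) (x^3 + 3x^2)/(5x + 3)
This is an ∞/∞ indeterminate form.

Apply L'Hôpital's rule: differentiate numerator and denominator separately.
  f(x) = x^3 + 3·x^2   ⇒   f'(x) = 3·x^2 + 6·x
  g(x) = 5·x + 3   ⇒   g'(x) = 5
  lim(x→∞) f'(x)/g'(x) = lim(x→∞) (3·x^2 + 6·x)/(5)
  = ∞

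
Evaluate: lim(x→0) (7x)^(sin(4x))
This is an exponential indeterminate form.

For exponential indeterminate forms, take the natural log:
  Let L = lim(x→0) (7x)^(sin(4x))
  Then ln(L) = lim(x→0) [exponent × ln(base)]
  Evaluate using L'Hôpital or standard limits, then exponentiate.
  L = 1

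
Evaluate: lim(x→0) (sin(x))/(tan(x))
This is a 0/0 indeterminate form.

Apply L'Hôpital's rule: differentiate numerator and denominator separately.
  f(x) = sin(x)   ⇒   f'(x) = cos(x)
  g(x) = tan(x)   ⇒   g'(x) = tan(x)^2 + 1
  lim(x→0) f'(x)/g'(x) = lim(x→0) (cos(x))/(tan(x)^2 + 1)
  = 1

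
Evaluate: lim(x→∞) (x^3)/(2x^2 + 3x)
This is an ∞/∞ indeterminate form.

Apply L'Hôpital's rule: differentiate numerator and denominator separately.
  f(x) = x^3   ⇒   f'(x) = 3·x^2
  g(x) = 2·x^2 + 3·x   ⇒   g'(x) = 4·x + 3
  lim(x→∞) f'(x)/g'(x) = lim(x→∞) (3·x^2)/(4·x + 3)
  = ∞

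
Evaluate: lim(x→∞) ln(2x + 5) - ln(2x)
This is an ∞-∞ indeterminate form.

Combine fractions or rationalize to convert ∞-∞ to 0/0 form:
  lim(x→∞) ln(2x + 5) - ln(2x) = 0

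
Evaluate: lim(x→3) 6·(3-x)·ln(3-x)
This is a 0·∞ indeterminate form.

Rewrite 0·∞ as a quotient (0/0 or ∞/∞ form), then apply L'Hôpital's rule:
  lim(x→3) 6·(3-x)·ln(3-x) = 0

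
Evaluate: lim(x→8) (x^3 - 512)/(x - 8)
This is a standard limit.

Factor or rationalize the expression:
  lim(x→8) (x^3 - 512)/(x - 8) = 192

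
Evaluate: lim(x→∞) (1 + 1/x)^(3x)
This is an exponential indeterminate form.

For exponential indeterminate forms, take the natural log:
  Let L = lim(x→∞) (1 + 1/x)^(3x)
  Then ln(L) = lim(x→∞) [exponent × ln(base)]
  Evaluate using L'Hôpital or standard limits, then exponentiate.
  L = e^(3)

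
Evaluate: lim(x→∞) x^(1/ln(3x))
This is an exponential indeterminate form.

For exponential indeterminate forms, take the natural log:
  Let L = lim(x→∞) x^(1/ln(3x))
  Then ln(L) = lim(x→∞) [exponent × ln(base)]
  Evaluate using L'Hôpital or standard limits, then exponentiate.
  L = e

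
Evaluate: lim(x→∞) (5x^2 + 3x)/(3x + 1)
This is an ∞/∞ indeterminate form.

Apply L'Hôpital's rule: differentiate numerator and denominator separately.
  f(x) = 5·x^2 + 3·x   ⇒   f'(x) = 10·x + 3
  g(x) = 3·x + 1   ⇒   g'(x) = 3
  lim(x→∞) f'(x)/g'(x) = lim(x→∞) (10·x + 3)/(3)
  = ∞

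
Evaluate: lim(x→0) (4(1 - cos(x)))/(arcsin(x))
This is a 0/0 indeterminate form.

Apply L'Hôpital's rule: differentiate numerator and denominator separately.
  f(x) = 4 - 4·cos(x)   ⇒   f'(x) = 4·sin(x)
  g(x) = asin(x)   ⇒   g'(x) = 1/sqrt(1 - x^2)
  lim(x→0) f'(x)/g'(x) = lim(x→0) (4·sin(x))/(1/sqrt(1 - x^2))
  = 0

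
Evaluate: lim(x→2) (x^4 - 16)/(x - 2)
This is a standard limit.

Factor or rationalize the expression:
  lim(x→2) (x^4 - 16)/(x - 2) = 32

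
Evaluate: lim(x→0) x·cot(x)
This is a 0·∞ indeterminate form.

Rewrite 0·∞ as a quotient (0/0 or ∞/∞ form), then apply L'Hôpital's rule:
  lim(x→0) x·cot(x) = 1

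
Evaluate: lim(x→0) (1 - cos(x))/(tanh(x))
This is a 0/0 indeterminate form.

Apply L'Hôpital's rule: differentiate numerator and denominator separately.
  f(x) = 1 - cos(x)   ⇒   f'(x) = sin(x)
  g(x) = tanh(x)   ⇒   g'(x) = 1 - tanh(x)^2
  lim(x→0) f'(x)/g'(x) = lim(x→0) (sin(x))/(1 - tanh(x)^2)
  = 0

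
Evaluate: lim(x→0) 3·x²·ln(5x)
This is a 0·∞ indeterminate form.

Rewrite 0·∞ as a quotient (0/0 or ∞/∞ form), then apply L'Hôpital's rule:
  lim(x→0) 3·x²·ln(5x) = 0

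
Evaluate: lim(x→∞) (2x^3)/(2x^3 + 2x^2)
This is an ∞/∞ indeterminate form.

Apply L'Hôpital's rule: differentiate numerator and denominator separately.
  f(x) = 2·x^3   ⇒   f'(x) = 6·x^2
  g(x) = 2·x^3 + 2·x^2   ⇒   g'(x) = 6·x^2 + 4·x
  lim(x→∞) f'(x)/g'(x) = lim(x→∞) (6·x^2)/(6·x^2 + 4·x)
  = 1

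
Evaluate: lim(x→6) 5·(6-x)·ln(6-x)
This is a 0·∞ indeterminate form.

Rewrite 0·∞ as a quotient (0/0 or ∞/∞ form), then apply L'Hôpital's rule:
  lim(x→6) 5·(6-x)·ln(6-x) = 0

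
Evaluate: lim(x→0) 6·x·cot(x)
This is a 0·∞ indeterminate form.

Rewrite 0·∞ as a quotient (0/0 or ∞/∞ form), then apply L'Hôpital's rule:
  lim(x→0) 6·x·cot(x) = 6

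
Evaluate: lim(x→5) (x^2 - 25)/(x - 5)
This is a standard limit.

Factor or rationalize the expression:
  lim(x→5) (x^2 - 25)/(x - 5) = 10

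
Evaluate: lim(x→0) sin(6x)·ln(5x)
This is a 0·∞ indeterminate form.

Rewrite 0·∞ as a quotient (0/0 or ∞/∞ form), then apply L'Hôpital's rule:
  lim(x→0) sin(6x)·ln(5x) = 0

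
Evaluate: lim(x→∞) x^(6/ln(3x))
This is an exponential indeterminate form.

For exponential indeterminate forms, take the natural log:
  Let L = lim(x→∞) x^(6/ln(3x))
  Then ln(L) = lim(x→∞) [exponent × ln(base)]
  Evaluate using L'Hôpital or standard limits, then exponentiate.
  L = e^(6)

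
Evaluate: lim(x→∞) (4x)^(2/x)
This is an exponential indeterminate form.

For exponential indeterminate forms, take the natural log:
  Let L = lim(x→∞) (4x)^(2/x)
  Then ln(L) = lim(x→∞) [exponent × ln(base)]
  Evaluate using L'Hôpital or standard limits, then exponentiate.
  L = 1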